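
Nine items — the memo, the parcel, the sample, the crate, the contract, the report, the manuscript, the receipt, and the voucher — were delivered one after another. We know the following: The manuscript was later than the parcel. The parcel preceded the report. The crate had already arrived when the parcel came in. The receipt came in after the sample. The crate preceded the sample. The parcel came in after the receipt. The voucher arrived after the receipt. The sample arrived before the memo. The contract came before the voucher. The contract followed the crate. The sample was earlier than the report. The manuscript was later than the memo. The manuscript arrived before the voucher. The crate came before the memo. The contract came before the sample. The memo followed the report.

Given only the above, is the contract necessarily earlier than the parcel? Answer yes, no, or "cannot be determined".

Chain the constraints: the contract → the sample → the receipt → the parcel. Each link is directly stated, so the contract comes before the parcel.

yes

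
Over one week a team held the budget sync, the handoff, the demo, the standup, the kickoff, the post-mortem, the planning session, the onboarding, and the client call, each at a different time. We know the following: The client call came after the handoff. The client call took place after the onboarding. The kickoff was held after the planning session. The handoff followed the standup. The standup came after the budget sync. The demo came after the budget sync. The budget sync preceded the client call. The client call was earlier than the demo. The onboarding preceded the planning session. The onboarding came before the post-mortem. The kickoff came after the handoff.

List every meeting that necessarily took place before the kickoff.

the budget sync, the handoff, the onboarding, the planning session, the standup

Directly stated before the kickoff: the handoff and the planning session.
The budget sync reaches the kickoff via the budget sync → the standup → the handoff → the kickoff.
The onboarding reaches the kickoff via the onboarding → the planning session → the kickoff.
The standup reaches the kickoff via the standup → the handoff → the kickoff.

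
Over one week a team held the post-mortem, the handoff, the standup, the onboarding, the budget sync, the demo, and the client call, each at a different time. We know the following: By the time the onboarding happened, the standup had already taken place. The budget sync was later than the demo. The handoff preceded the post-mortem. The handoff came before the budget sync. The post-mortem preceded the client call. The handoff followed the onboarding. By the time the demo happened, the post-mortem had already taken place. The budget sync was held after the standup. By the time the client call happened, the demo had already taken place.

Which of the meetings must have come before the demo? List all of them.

the handoff, the onboarding, the post-mortem, the standup

Directly stated before the demo: the post-mortem.
The handoff reaches the demo via the handoff → the post-mortem → the demo.
The onboarding reaches the demo via the onboarding → the handoff → the post-mortem → the demo.
The standup reaches the demo via the standup → the onboarding → the handoff → the post-mortem → the demo.
No chain forces the budget sync (or any of the others) ahead of the demo.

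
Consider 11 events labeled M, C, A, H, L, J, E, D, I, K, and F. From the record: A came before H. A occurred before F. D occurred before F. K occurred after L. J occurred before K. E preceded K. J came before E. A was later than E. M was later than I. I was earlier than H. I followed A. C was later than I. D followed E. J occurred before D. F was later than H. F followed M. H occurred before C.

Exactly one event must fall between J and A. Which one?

Tracing the constraints gives J → E → A, so E sits after J and before A.
No other event is forced both after J and before A.

E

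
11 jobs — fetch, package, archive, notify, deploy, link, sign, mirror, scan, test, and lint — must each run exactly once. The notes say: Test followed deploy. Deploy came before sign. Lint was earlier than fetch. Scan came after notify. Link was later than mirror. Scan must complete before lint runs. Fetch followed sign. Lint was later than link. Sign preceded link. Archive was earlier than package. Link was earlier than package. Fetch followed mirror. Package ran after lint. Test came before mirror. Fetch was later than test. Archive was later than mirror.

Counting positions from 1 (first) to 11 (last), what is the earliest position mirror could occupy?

3

Deploy and test must both come before mirror — 2 forced predecessors.
Nothing else is forced ahead of mirror, so its earliest slot is position 2 + 1 = 3.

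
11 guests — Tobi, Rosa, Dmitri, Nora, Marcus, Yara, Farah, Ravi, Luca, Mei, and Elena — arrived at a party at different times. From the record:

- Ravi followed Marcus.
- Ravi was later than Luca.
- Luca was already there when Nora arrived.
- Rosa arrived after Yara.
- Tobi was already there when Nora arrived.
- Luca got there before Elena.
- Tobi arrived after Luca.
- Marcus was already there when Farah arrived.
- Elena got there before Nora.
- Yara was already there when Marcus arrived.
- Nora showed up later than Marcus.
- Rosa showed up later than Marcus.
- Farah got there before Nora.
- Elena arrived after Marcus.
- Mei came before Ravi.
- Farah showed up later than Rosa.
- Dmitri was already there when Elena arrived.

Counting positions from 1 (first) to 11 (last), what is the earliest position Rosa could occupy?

Marcus and Yara must both come before Rosa — 2 forced predecessors.
Nothing else is forced ahead of Rosa, so their earliest slot is position 2 + 1 = 3.

3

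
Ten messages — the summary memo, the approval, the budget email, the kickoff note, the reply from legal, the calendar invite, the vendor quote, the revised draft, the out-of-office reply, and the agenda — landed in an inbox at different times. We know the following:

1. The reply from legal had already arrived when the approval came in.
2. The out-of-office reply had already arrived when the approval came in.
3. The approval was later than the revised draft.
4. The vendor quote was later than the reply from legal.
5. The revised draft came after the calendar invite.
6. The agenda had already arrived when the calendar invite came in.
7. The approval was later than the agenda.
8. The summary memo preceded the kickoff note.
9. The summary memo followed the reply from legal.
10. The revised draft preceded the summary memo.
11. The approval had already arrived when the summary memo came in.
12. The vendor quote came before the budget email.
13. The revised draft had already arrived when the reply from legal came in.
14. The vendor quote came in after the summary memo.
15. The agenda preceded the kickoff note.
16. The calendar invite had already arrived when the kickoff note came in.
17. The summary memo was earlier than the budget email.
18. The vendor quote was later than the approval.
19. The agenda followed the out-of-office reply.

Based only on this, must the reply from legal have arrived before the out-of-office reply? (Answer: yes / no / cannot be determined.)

no

Tracing the constraints gives the out-of-office reply → the agenda → the calendar invite → the revised draft → the reply from legal, so the out-of-office reply must come before the reply from legal.
That means the reply from legal cannot be before the out-of-office reply.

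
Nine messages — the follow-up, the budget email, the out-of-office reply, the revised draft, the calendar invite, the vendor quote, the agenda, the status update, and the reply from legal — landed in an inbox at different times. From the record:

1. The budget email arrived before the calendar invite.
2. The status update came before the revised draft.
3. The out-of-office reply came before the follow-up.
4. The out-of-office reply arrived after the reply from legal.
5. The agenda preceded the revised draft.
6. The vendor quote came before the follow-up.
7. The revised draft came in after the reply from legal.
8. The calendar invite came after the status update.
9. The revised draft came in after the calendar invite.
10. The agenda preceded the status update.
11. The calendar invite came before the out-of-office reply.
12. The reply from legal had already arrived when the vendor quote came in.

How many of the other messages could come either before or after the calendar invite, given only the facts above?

Forced before the calendar invite: the agenda, the budget email, and the status update; forced after the calendar invite: the follow-up, the out-of-office reply, and the revised draft.
That leaves the reply from legal and the vendor quote with no forced order relative to the calendar invite — 2.

2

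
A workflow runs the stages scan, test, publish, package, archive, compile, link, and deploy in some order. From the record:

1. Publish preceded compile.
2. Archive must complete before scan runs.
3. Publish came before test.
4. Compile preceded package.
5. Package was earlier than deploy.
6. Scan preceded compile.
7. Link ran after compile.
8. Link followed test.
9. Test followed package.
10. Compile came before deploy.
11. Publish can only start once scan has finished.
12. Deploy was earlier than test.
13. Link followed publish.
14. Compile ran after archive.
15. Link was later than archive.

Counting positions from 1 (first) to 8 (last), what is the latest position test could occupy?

7

Test must come before link — 1 stage forced after it.
Everything else can be placed before test in some valid order, so test can sit as late as position 8 − 1 = 7.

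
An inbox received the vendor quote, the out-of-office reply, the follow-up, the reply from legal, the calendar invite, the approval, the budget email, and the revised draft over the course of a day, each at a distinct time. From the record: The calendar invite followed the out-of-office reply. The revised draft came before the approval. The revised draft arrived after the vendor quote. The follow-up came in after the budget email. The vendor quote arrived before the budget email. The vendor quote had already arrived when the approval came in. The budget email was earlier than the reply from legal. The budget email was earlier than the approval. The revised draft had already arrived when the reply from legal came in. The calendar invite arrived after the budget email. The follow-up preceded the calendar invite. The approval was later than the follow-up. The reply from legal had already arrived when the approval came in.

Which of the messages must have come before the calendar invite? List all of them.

the budget email, the follow-up, the out-of-office reply, the vendor quote

Directly stated before the calendar invite: the budget email, the follow-up, and the out-of-office reply.
The vendor quote reaches the calendar invite via the vendor quote → the budget email → the calendar invite.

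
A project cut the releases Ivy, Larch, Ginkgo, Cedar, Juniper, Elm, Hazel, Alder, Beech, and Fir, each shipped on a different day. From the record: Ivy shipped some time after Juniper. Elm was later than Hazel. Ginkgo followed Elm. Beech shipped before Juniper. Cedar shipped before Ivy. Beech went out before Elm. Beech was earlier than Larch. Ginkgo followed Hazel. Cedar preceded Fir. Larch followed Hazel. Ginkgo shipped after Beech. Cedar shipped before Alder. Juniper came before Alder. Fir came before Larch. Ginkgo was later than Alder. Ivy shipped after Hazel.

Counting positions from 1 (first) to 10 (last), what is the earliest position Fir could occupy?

2

Cedar must come before Fir — 1 forced predecessor.
Nothing else is forced ahead of Fir, so its earliest slot is position 1 + 1 = 2.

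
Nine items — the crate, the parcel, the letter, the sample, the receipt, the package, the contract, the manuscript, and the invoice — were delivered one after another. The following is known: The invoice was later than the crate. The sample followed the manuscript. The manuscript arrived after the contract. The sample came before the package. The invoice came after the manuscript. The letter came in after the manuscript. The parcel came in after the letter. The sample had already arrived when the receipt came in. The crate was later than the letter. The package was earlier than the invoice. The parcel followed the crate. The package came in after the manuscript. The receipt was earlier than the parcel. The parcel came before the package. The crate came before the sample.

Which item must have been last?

Every other item has a chain of constraints placing it before the invoice, so the invoice is last.

the invoice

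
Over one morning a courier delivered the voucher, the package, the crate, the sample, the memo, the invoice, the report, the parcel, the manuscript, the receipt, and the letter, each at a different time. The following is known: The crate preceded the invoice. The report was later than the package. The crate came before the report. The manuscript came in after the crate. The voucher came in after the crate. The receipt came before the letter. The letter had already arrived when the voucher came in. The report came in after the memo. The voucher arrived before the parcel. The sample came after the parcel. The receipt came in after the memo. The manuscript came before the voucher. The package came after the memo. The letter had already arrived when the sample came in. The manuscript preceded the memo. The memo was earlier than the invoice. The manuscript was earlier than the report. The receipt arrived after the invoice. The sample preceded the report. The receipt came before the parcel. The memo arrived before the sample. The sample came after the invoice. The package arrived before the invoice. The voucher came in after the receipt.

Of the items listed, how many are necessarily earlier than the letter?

6

Directly stated before the letter: the receipt.
The crate reaches the letter via the crate → the invoice → the receipt → the letter.
The invoice reaches the letter via the invoice → the receipt → the letter.
The manuscript reaches the letter via the manuscript → the memo → the receipt → the letter.
Likewise the memo and the package each reach the letter by chaining the stated constraints.
No chain forces the voucher (or any of the others) ahead of the letter.
That's the crate, the invoice, the manuscript, the memo, the package, and the receipt — 6 in all.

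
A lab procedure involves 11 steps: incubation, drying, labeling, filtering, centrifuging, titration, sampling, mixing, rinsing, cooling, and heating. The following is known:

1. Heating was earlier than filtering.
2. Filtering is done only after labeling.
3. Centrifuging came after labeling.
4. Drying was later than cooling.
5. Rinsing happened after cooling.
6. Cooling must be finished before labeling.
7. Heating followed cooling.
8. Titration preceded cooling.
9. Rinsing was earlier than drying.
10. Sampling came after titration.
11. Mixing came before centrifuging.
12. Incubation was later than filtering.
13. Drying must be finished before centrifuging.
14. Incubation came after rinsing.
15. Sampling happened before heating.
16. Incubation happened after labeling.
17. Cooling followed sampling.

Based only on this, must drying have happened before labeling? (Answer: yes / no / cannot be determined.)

cannot be determined

No chain of stated constraints runs from drying to labeling, and none runs from labeling to drying either.
So the relative order of drying and labeling is not fixed by the given facts.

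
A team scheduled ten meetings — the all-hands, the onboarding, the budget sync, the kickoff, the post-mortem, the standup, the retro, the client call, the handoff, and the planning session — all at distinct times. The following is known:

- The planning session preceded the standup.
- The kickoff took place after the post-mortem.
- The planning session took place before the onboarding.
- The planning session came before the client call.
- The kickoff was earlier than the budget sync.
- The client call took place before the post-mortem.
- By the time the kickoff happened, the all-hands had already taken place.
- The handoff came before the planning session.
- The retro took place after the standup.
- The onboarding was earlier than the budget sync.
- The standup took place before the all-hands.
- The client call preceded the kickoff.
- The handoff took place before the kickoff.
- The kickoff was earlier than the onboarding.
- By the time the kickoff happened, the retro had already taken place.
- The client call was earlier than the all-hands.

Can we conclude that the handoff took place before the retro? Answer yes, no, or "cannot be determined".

Chain the constraints: the handoff → the planning session → the standup → the retro. Each link is directly stated, so the handoff comes before the retro.

yes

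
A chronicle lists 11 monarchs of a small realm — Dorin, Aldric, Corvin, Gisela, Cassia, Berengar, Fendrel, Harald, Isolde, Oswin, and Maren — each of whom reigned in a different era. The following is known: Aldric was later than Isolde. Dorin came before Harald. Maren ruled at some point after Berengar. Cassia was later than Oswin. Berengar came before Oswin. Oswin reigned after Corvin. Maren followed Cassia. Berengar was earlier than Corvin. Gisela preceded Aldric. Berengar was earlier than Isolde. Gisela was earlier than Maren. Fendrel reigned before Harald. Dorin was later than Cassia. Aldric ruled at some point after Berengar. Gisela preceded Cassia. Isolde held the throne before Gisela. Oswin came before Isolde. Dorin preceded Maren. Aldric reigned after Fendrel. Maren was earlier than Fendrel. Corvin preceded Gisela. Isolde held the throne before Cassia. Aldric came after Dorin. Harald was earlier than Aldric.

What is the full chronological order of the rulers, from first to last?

The constraints fix every adjacent pair, so only one ordering works:
Berengar → Corvin → Oswin → Isolde → Gisela → Cassia → Dorin → Maren → Fendrel → Harald → Aldric.

Berengar, Corvin, Oswin, Isolde, Gisela, Cassia, Dorin, Maren, Fendrel, Harald, Aldric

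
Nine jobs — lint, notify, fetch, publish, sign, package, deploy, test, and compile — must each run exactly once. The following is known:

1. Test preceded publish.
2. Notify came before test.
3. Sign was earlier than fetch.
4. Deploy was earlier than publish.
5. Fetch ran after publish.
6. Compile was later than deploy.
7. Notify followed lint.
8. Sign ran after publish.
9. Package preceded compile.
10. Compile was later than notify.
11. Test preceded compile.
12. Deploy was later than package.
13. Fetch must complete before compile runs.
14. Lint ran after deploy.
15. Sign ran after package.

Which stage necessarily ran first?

Package has a chain of constraints placing it before every other stage, so package must be first.

package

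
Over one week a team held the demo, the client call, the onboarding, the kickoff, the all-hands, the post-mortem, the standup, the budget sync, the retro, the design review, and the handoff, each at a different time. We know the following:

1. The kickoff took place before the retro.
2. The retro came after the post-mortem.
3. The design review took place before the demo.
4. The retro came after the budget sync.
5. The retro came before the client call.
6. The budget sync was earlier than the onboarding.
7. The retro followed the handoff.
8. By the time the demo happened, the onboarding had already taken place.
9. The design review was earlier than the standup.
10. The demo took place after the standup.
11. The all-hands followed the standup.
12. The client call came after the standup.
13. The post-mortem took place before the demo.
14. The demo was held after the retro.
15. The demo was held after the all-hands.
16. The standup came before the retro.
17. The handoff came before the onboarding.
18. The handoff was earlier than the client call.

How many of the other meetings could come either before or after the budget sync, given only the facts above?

Forced after the budget sync: the client call, the demo, the onboarding, and the retro.
That leaves the all-hands, the design review, the handoff, the kickoff, the post-mortem, and the standup with no forced order relative to the budget sync — 6.

6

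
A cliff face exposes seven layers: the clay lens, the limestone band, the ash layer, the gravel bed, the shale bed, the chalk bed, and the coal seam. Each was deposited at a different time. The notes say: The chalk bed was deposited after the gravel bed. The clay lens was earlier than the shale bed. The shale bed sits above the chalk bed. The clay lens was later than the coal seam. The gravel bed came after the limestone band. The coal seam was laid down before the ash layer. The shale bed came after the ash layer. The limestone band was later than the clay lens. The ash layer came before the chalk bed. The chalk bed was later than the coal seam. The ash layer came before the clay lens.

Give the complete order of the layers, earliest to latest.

The constraints fix every adjacent pair, so only one ordering works:
the coal seam → the ash layer → the clay lens → the limestone band → the gravel bed → the chalk bed → the shale bed.

the coal seam, the ash layer, the clay lens, the limestone band, the gravel bed, the chalk bed, the shale bed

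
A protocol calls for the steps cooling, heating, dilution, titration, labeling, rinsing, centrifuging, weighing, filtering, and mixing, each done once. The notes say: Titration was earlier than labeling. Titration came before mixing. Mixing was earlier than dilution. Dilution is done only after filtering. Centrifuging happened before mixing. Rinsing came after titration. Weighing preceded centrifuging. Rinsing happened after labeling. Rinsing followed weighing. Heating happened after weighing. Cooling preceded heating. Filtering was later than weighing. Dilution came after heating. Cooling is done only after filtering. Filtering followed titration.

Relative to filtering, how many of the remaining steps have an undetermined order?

4

Forced before filtering: titration and weighing; forced after filtering: cooling, dilution, and heating.
That leaves centrifuging, labeling, mixing, and rinsing with no forced order relative to filtering — 4.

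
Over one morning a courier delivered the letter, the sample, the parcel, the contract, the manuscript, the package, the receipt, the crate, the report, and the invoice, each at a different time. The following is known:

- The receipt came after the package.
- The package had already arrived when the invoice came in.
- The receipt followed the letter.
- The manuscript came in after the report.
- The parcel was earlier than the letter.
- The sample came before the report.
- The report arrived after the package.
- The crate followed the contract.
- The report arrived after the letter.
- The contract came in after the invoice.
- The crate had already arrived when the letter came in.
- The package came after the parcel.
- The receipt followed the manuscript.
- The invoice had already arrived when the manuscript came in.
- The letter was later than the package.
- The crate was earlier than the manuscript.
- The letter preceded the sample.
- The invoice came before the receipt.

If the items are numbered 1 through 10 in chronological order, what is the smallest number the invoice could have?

3

The package and the parcel must both come before the invoice — 2 forced predecessors.
Nothing else is forced ahead of the invoice, so its earliest slot is position 2 + 1 = 3.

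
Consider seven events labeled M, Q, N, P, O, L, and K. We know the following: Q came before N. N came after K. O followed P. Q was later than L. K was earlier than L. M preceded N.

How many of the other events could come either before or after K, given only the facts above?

Forced after K: L, N, and Q.
That leaves M, O, and P with no forced order relative to K — 3.

3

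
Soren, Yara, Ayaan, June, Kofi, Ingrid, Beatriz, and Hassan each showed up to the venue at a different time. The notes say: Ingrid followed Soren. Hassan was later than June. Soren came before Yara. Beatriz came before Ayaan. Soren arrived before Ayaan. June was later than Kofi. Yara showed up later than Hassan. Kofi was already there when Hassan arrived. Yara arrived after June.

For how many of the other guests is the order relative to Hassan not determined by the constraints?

4

Forced before Hassan: June and Kofi; forced after Hassan: Yara.
That leaves Ayaan, Beatriz, Ingrid, and Soren with no forced order relative to Hassan — 4.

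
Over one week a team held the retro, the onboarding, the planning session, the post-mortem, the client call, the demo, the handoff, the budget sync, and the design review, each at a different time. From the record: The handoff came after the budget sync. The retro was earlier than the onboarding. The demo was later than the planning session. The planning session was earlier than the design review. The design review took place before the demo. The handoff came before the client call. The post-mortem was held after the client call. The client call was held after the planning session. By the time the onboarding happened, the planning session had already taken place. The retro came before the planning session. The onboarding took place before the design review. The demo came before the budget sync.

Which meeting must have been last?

Every other meeting has a chain of constraints placing it before the post-mortem, so the post-mortem is last.

the post-mortem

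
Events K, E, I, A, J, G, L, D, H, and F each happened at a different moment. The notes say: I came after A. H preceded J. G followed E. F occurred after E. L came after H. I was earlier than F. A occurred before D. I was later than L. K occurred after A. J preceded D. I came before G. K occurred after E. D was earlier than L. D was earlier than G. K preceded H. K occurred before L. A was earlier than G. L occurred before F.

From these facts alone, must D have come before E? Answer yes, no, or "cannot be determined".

no

Tracing the constraints gives E → K → H → J → D, so E must come before D.
That means D cannot be before E.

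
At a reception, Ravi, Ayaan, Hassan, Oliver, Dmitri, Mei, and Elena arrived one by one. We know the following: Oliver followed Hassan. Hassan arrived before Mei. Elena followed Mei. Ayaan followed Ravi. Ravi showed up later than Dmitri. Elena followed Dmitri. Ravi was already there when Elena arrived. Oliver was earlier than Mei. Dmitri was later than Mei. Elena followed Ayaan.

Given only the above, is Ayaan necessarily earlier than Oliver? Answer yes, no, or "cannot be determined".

no

Tracing the constraints gives Oliver → Mei → Dmitri → Ravi → Ayaan, so Oliver must come before Ayaan.
That means Ayaan cannot be before Oliver.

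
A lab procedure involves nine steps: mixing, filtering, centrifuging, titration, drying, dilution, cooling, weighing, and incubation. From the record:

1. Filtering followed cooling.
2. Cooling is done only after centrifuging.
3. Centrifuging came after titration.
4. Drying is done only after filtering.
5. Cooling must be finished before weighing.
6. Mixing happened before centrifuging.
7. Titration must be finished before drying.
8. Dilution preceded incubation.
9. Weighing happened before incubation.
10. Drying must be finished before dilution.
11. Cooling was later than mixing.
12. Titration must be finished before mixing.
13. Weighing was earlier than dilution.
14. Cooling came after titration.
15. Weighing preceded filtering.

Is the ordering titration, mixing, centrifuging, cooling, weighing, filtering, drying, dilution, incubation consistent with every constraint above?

yes

Check each stated constraint against the proposed order — e.g. weighing is ahead of incubation; titration is ahead of drying. Every pair is in the required order; nothing is violated.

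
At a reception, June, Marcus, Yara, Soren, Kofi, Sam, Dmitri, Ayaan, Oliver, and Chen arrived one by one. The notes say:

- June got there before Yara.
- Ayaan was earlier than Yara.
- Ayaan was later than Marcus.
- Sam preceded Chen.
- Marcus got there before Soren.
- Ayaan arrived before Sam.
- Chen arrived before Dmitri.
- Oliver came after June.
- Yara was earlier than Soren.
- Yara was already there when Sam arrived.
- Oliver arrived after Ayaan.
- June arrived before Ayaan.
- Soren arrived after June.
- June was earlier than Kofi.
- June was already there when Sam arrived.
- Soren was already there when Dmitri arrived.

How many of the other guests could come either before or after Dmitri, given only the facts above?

2

Forced before Dmitri: Ayaan, Chen, June, Marcus, Sam, Soren, and Yara.
That leaves Kofi and Oliver with no forced order relative to Dmitri — 2.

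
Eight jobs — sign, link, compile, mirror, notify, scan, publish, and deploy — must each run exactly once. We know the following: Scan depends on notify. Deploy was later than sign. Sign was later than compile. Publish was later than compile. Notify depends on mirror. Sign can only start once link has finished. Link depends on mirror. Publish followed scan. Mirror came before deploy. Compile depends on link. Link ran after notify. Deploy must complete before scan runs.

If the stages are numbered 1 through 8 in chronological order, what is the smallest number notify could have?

2

Mirror must come before notify — 1 forced predecessor.
Nothing else is forced ahead of notify, so its earliest slot is position 1 + 1 = 2.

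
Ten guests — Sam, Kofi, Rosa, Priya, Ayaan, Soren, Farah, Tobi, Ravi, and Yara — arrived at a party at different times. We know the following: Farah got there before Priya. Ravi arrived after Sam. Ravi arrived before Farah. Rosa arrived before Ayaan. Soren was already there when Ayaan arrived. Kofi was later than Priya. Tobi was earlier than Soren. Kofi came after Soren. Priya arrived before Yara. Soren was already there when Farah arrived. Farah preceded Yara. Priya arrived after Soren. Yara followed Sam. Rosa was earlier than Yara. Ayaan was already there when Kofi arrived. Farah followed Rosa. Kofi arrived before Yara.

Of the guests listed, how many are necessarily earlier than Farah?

5

Directly stated before Farah: Ravi, Rosa, and Soren.
Sam reaches Farah via Sam → Ravi → Farah.
Tobi reaches Farah via Tobi → Soren → Farah.
No chain forces Kofi (or any of the others) ahead of Farah.
That's Ravi, Rosa, Sam, Soren, and Tobi — 5 in all.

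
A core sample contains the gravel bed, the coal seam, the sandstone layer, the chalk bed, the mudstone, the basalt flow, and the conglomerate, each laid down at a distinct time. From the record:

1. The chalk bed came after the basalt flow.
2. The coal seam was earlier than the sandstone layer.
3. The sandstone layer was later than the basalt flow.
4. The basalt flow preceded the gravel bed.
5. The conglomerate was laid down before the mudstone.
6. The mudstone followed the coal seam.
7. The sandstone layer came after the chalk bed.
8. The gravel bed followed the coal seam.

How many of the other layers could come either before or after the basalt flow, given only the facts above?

3

Forced after the basalt flow: the chalk bed, the gravel bed, and the sandstone layer.
That leaves the coal seam, the conglomerate, and the mudstone with no forced order relative to the basalt flow — 3.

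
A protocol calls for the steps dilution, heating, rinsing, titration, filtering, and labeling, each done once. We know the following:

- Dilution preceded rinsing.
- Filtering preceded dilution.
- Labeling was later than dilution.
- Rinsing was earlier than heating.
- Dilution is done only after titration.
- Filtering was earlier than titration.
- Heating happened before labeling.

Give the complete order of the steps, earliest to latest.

filtering, titration, dilution, rinsing, heating, labeling

The constraints fix every adjacent pair, so only one ordering works:
filtering → titration → dilution → rinsing → heating → labeling.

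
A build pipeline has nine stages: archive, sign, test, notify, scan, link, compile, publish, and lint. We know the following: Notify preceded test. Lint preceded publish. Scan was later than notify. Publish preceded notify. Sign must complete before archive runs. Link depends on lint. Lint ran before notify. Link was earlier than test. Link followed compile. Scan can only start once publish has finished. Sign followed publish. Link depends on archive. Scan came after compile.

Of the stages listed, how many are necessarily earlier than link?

5

Directly stated before link: archive, compile, and lint.
Publish reaches link via publish → sign → archive → link.
Sign reaches link via sign → archive → link.
No chain forces scan (or any of the others) ahead of link.
That's archive, compile, lint, publish, and sign — 5 in all.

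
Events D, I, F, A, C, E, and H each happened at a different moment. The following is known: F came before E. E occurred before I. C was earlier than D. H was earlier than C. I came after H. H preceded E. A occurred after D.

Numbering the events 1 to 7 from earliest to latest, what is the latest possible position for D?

6

D must come before A — 1 event forced after it.
Everything else can be placed before D in some valid order, so D can sit as late as position 7 − 1 = 6.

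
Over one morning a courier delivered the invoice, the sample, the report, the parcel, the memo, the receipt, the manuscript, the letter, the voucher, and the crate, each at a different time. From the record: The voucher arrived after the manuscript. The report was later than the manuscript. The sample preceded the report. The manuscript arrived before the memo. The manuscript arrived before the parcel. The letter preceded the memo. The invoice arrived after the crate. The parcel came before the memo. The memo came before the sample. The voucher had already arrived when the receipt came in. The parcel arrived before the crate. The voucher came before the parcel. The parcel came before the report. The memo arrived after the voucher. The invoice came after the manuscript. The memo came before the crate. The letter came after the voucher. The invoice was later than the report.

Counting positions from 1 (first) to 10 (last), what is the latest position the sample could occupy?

8

The sample must come before the invoice and the report — 2 items forced after it.
Everything else can be placed before the sample in some valid order, so the sample can sit as late as position 10 − 2 = 8.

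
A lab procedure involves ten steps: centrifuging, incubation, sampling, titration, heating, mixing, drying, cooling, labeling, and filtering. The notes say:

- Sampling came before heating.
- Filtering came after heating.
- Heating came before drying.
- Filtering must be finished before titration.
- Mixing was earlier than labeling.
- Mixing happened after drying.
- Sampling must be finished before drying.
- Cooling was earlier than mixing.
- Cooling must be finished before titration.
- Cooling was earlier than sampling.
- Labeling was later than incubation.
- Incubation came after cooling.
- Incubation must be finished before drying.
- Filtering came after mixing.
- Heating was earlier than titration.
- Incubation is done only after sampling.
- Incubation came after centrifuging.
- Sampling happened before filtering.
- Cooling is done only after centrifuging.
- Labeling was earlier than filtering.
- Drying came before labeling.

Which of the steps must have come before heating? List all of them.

centrifuging, cooling, sampling

Directly stated before heating: sampling.
Centrifuging reaches heating via centrifuging → cooling → sampling → heating.
Cooling reaches heating via cooling → sampling → heating.
No chain forces labeling (or any of the others) ahead of heating.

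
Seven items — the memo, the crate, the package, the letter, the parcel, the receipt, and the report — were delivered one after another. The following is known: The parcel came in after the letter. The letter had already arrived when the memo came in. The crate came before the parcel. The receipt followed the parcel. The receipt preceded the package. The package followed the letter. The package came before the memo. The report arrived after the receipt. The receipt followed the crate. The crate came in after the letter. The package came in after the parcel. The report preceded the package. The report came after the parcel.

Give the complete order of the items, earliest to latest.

the letter, the crate, the parcel, the receipt, the report, the package, the memo

The constraints fix every adjacent pair, so only one ordering works:
the letter → the crate → the parcel → the receipt → the report → the package → the memo.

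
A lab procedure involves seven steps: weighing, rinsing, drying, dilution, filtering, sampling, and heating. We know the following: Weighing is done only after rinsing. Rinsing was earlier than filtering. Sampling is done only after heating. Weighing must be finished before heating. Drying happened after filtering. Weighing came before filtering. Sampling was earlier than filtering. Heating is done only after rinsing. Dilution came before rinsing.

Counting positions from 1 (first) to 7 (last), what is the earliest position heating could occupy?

Dilution, rinsing, and weighing must all come before heating — 3 forced predecessors.
Nothing else is forced ahead of heating, so its earliest slot is position 3 + 1 = 4.

4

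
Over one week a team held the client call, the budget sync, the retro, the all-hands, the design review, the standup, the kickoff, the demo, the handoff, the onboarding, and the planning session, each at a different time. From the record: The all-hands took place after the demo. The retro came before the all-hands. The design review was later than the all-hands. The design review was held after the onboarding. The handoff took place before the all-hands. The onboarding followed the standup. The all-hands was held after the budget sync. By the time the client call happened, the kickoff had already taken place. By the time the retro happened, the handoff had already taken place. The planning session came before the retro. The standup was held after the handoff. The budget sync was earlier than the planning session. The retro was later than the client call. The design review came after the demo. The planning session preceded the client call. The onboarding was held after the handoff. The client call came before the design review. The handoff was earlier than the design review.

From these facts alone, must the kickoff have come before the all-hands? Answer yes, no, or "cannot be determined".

Chain the constraints: the kickoff → the client call → the retro → the all-hands. Each link is directly stated, so the kickoff comes before the all-hands.

yes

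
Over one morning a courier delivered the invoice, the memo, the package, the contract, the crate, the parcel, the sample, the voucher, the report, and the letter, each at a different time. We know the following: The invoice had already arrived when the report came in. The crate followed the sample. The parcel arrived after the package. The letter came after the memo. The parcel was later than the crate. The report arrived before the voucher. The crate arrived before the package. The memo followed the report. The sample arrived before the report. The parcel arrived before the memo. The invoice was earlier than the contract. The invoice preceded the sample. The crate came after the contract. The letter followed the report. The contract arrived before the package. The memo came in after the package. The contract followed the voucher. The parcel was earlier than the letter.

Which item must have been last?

Every other item has a chain of constraints placing it before the letter, so the letter is last.

the letter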